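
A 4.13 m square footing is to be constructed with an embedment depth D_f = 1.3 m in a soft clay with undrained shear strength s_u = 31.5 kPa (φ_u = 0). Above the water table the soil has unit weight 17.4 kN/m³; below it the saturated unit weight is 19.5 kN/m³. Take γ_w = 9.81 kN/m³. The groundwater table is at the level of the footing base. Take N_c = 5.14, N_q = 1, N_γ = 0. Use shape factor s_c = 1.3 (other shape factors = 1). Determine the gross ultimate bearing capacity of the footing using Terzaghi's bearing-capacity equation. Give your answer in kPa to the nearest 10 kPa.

q = γ·D_f = 17.4 × 1.3 = 22.62 kPa.
c·N_c·s_c = 31.5 × 5.14 × 1.3 = 210.48 kPa
q·N_q = 22.62 × 1 = 22.62 kPa
q_ult = 210.48 + 22.62 = 233.1 kPa.

q_ult ≈ 230 kPa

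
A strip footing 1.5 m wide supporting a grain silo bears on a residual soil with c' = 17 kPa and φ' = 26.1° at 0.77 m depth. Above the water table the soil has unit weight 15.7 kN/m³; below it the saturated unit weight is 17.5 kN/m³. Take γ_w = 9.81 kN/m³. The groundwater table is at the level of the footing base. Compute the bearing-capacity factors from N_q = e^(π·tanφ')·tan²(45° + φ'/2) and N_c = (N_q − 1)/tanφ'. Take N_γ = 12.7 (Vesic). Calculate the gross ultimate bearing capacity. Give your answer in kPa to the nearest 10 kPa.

tan26.1° = 0.4899, so N_q = e^(π×0.4899)·tan²(58.05°) = 4.66 × 2.571 = 11.98.
N_c = (11.98 − 1)/tan26.1° = 22.42.
Effective surcharge at the founding depth q = γ·D_f = 15.7 × 0.77 = 12.089 kPa.
The water table coincides with the base, so in the self-weight term γ → γ' = 7.69 kN/m³.
q_ult = c·N_c + q·N_q + 0.5·γ·B·N_γ
     = 17 × 22.416 + 12.089 × 11.981 + 0.5 × 7.69 × 1.5 × 12.7
     = 381.07 + 144.84 + 73.247 = 599.16 kPa.

q_ult ≈ 600 kPa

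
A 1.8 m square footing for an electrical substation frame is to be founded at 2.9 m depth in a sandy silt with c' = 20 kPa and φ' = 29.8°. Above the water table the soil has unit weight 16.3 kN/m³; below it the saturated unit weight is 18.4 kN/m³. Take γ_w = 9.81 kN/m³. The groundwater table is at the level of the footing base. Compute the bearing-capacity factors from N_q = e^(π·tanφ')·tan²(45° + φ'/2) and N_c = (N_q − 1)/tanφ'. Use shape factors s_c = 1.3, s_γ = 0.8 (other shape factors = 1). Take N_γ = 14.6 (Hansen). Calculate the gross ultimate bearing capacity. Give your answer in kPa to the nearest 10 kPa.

tan29.8° = 0.5727, so N_q = e^(π×0.5727)·tan²(59.9°) = 6.045 × 2.976 = 17.99.
N_c = (17.99 − 1)/tan29.8° = 29.66.
q = γ·D_f = 16.3 × 2.9 = 47.27 kPa.
For the ½γBN_γ term take γ' = 18.4 − 9.81 = 8.59 kN/m³ (soil below base is submerged).
c·N_c·s_c = 20 × 29.665 × 1.3 = 771.28 kPa
q·N_q = 47.27 × 17.989 = 850.34 kPa
0.5·γ·B·N_γ·s_γ = 0.5 × 8.59 × 1.8 × 14.6 × 0.8 = 90.298 kPa
q_ult = 771.28 + 850.34 + 90.298 = 1711.9 kPa.

q_ult ≈ 1710 kPa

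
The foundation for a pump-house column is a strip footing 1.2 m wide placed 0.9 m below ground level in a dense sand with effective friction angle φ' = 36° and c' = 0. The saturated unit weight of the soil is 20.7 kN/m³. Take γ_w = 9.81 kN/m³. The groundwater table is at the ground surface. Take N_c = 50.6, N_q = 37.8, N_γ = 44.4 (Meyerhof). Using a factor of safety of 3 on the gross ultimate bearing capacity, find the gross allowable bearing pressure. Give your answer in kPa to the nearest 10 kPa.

q_all ≈ 220 kPa

With the water table at the surface the whole profile is submerged: γ' = 20.7 − 9.81 = 10.89 kN/m³, so q = γ'·D_f = 9.801 kPa; the same γ' applies in the ½γBN_γ term.
q_ult = q·N_q + 0.5·γ·B·N_γ
     = 9.801 × 37.8 + 0.5 × 10.89 × 1.2 × 44.4
     = 370.48 + 290.11 = 660.59 kPa.
q_all = 660.59 / 3 = 220.2 kPa.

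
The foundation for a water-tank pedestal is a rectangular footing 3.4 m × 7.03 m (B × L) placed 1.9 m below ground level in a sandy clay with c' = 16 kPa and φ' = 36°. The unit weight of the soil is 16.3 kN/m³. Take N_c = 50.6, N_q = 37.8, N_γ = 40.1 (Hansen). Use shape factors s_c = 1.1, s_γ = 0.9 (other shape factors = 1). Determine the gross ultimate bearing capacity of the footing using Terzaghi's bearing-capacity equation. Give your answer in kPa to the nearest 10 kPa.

q = γ·D_f = 16.3 × 1.9 = 30.97 kPa.
c·N_c·s_c = 16 × 50.6 × 1.1 = 890.56 kPa
q·N_q = 30.97 × 37.8 = 1170.7 kPa
0.5·γ·B·N_γ·s_γ = 0.5 × 16.3 × 3.4 × 40.1 × 0.9 = 1000.1 kPa
q_ult = 890.56 + 1170.7 + 1000.1 = 3061.3 kPa.

q_ult ≈ 3060 kPa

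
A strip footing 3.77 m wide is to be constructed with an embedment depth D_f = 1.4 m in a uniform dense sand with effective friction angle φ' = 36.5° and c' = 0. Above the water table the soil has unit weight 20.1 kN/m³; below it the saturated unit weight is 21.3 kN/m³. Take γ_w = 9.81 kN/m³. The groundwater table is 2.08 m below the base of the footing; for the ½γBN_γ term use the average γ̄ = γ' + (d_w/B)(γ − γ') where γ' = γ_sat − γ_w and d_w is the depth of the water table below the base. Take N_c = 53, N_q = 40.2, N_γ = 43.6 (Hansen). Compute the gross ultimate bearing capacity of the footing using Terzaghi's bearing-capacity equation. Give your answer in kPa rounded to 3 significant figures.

q = γ·D_f = 20.1 × 1.4 = 28.14 kPa.
γ' = 11.49 kN/m³; averaging over the depth B below the base, γ̄ = γ' + (d_w/B)(γ − γ') = 16.24 kN/m³.
q·N_q = 28.14 × 40.2 = 1131.2 kPa
0.5·γ·B·N_γ = 0.5 × 16.24 × 3.77 × 43.6 = 1334.7 kPa
q_ult = 1131.2 + 1334.7 = 2466 kPa.

q_ult ≈ 2470 kPa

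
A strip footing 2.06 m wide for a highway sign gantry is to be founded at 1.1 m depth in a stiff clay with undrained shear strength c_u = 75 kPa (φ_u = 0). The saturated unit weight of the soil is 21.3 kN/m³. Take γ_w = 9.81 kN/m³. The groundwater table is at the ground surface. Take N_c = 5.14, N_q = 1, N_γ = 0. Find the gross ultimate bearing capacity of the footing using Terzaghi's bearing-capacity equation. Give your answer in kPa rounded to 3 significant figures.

Water table at ground surface, so effective unit weight γ' = 21.3 − 9.81 = 11.49 kN/m³ is used throughout; overburden q = 11.49 × 1.1 = 12.639 kPa.
Cohesion term c·N_c = 75 × 5.14 = 385.5 kPa; surcharge term q·N_q = 12.639 × 1 = 12.639 kPa.
q_ult = 385.5 + 12.639 = 398.14 kPa.

q_ult ≈ 398 kPa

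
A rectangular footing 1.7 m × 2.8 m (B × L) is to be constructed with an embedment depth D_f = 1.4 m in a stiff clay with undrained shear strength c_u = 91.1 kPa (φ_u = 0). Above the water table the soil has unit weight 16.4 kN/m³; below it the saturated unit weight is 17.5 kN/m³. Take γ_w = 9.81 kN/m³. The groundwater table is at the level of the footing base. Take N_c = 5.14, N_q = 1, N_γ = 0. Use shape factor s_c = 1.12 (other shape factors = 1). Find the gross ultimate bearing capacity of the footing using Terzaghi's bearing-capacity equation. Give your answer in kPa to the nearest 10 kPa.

q_ult ≈ 550 kPa

Effective surcharge at the founding depth q = γ·D_f = 16.4 × 1.4 = 22.96 kPa.
q_ult = c·N_c·s_c + q·N_q
     = 91.1 × 5.14 × 1.12 + 22.96 × 1
     = 524.44 + 22.96 = 547.4 kPa.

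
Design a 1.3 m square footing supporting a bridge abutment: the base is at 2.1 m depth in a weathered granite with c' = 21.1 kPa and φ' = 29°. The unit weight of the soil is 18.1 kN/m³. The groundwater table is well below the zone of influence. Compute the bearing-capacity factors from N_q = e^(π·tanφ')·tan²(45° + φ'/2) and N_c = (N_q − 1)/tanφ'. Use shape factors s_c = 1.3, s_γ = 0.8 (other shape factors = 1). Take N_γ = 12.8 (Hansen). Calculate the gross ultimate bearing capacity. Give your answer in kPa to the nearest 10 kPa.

q_ult ≈ 1510 kPa

tan29° = 0.5543, so N_q = e^(π×0.5543)·tan²(59.5°) = 5.705 × 2.882 = 16.44.
N_c = (16.44 − 1)/tan29° = 27.86.
q = γ·D_f = 18.1 × 2.1 = 38.01 kPa.
c·N_c·s_c = 21.1 × 27.86 × 1.3 = 764.21 kPa
q·N_q = 38.01 × 16.443 = 625.01 kPa
0.5·γ·B·N_γ·s_γ = 0.5 × 18.1 × 1.3 × 12.8 × 0.8 = 120.47 kPa
q_ult = 764.21 + 625.01 + 120.47 = 1509.7 kPa.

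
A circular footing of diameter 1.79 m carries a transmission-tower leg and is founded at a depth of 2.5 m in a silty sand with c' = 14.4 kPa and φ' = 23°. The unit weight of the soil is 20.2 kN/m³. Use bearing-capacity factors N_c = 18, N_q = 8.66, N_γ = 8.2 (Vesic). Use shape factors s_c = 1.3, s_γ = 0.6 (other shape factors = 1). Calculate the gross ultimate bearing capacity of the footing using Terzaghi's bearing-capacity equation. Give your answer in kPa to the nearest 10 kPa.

q_ult ≈ 860 kPa

q = γ·D_f = 20.2 × 2.5 = 50.5 kPa.
c·N_c·s_c = 14.4 × 18 × 1.3 = 336.96 kPa
q·N_q = 50.5 × 8.66 = 437.33 kPa
0.5·γ·B·N_γ·s_γ = 0.5 × 20.2 × 1.79 × 8.2 × 0.6 = 88.949 kPa
q_ult = 336.96 + 437.33 + 88.949 = 863.24 kPa.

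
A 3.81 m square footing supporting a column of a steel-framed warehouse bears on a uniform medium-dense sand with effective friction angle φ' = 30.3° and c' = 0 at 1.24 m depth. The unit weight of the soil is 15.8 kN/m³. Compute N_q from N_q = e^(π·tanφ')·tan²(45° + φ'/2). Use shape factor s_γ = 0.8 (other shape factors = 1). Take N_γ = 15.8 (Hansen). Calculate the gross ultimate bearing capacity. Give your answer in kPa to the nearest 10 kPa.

q_ult ≈ 750 kPa

tan30.3° = 0.5844, so N_q = e^(π×0.5844)·tan²(60.15°) = 6.27 × 3.037 = 19.04.
q = γ·D_f = 15.8 × 1.24 = 19.592 kPa.
q·N_q = 19.592 × 19.04 = 373.02 kPa
0.5·γ·B·N_γ·s_γ = 0.5 × 15.8 × 3.81 × 15.8 × 0.8 = 380.45 kPa
q_ult = 373.02 + 380.45 = 753.48 kPa.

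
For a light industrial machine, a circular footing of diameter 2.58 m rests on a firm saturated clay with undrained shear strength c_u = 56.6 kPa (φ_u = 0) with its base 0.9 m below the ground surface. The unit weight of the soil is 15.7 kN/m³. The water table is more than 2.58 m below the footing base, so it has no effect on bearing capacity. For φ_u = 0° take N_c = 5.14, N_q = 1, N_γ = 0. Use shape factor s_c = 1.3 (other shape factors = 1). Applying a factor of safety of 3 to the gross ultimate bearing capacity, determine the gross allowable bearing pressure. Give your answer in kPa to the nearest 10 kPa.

q = γ·D_f = 15.7 × 0.9 = 14.13 kPa.
c·N_c·s_c = 56.6 × 5.14 × 1.3 = 378.2 kPa
q·N_q = 14.13 × 1 = 14.13 kPa
q_ult = 378.2 + 14.13 = 392.33 kPa.
q_all = q_ult / FS = 392.33 / 3 = 130.78 kPa.

q_all ≈ 130 kPa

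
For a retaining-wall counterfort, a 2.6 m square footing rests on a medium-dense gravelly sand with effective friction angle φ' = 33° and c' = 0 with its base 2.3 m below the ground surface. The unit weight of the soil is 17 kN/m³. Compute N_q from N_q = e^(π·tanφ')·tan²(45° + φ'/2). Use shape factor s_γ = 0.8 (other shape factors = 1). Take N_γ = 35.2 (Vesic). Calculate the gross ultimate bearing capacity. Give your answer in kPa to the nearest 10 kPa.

q_ult ≈ 1640 kPa

tan33° = 0.6494, so N_q = e^(π×0.6494)·tan²(61.5°) = 7.692 × 3.392 = 26.09.
Effective surcharge at the founding depth q = γ·D_f = 17 × 2.3 = 39.1 kPa.
q_ult = q·N_q + 0.5·γ·B·N_γ·s_γ
     = 39.1 × 26.092 + 0.5 × 17 × 2.6 × 35.2 × 0.8
     = 1020.2 + 622.34 = 1642.5 kPa.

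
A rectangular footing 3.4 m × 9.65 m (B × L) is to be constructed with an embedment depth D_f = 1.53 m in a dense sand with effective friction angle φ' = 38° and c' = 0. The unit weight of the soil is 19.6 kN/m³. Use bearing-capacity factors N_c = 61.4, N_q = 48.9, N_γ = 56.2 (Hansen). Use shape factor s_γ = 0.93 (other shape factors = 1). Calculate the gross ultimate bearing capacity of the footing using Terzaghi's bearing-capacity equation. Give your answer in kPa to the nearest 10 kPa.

q_ult ≈ 3210 kPa

Overburden at base level: q = 19.6 × 1.53 = 29.988 kPa.
Surcharge term q·N_q = 29.988 × 48.9 = 1466.4 kPa; self-weight term 0.5·γ·B·N_γ·s_γ = 0.5 × 19.6 × 3.4 × 56.2 × 0.93 = 1741.5 kPa.
q_ult = 1466.4 + 1741.5 = 3207.9 kPa.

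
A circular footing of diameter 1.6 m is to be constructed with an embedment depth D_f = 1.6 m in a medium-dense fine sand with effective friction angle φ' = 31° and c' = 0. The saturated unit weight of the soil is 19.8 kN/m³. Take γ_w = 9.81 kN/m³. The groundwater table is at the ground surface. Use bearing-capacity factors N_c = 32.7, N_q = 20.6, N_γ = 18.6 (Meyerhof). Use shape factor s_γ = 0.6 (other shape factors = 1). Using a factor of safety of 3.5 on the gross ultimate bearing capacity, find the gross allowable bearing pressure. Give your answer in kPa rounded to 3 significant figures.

With the water table at the surface the whole profile is submerged: γ' = 19.8 − 9.81 = 9.99 kN/m³, so q = γ'·D_f = 15.984 kPa; the same γ' applies in the ½γBN_γ term.
q_ult = q·N_q + 0.5·γ·B·N_γ·s_γ
     = 15.984 × 20.6 + 0.5 × 9.99 × 1.6 × 18.6 × 0.6
     = 329.27 + 89.191 = 418.46 kPa.
q_all = 418.46 / 3.5 = 119.56 kPa.

q_all ≈ 120 kPa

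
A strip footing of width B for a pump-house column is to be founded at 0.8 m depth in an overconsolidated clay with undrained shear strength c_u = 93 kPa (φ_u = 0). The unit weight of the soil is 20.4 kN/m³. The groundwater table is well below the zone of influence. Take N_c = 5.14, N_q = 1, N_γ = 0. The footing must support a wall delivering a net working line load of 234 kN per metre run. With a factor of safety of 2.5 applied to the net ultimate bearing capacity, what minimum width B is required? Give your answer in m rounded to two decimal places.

q = γ·D_f = 20.4 × 0.8 = 16.32 kPa.
c·N_c = 93 × 5.14 = 478.02 kPa
q·N_q = 16.32 × 1 = 16.32 kPa
q_ult = 478.02 + 16.32 = 494.34 kPa.
For φ = 0 the ½γBN_γ term vanishes, so q_ult is independent of B. q_net = 494.34 − 16.32 = 478.02 kPa; q_all(net) = 478.02/2.5 = 191.21 kPa.
Required width B = w / q_all(net) = 234 / 191.21 = 1.224 m.

B = 1.22 m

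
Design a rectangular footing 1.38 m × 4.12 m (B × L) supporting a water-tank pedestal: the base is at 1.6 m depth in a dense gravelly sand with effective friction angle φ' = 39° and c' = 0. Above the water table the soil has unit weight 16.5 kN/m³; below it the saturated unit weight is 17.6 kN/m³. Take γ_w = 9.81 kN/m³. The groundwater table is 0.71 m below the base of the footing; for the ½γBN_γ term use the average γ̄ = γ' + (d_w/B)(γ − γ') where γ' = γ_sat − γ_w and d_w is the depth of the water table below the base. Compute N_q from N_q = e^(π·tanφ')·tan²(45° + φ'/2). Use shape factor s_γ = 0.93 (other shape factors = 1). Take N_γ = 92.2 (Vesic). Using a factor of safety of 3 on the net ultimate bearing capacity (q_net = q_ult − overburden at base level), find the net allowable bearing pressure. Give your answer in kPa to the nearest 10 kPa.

q_all(net) ≈ 730 kPa

N_q = e^(π·tan39°)·tan²(64.5°) = 55.96.
q = γ·D_f = 16.5 × 1.6 = 26.4 kPa.
γ' = 7.79 kN/m³; averaging over the depth B below the base, γ̄ = γ' + (d_w/B)(γ − γ') = 12.271 kN/m³.
q·N_q = 26.4 × 55.957 = 1477.3 kPa
0.5·γ·B·N_γ·s_γ = 0.5 × 12.271 × 1.38 × 92.2 × 0.93 = 726.02 kPa
q_ult = 1477.3 + 726.02 = 2203.3 kPa.
q_net = 2203.3 − 26.4 = 2176.9 kPa.
q_all(net) = 2176.9 / 3 = 725.63 kPa.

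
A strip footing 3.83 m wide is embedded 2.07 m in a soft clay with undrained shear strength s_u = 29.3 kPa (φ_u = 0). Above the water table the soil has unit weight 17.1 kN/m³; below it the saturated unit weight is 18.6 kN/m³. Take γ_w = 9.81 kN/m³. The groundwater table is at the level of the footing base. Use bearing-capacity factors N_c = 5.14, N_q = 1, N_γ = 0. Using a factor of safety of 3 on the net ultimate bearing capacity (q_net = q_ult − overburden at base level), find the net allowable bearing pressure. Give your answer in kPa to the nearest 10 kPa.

q_all(net) ≈ 50 kPa

Effective surcharge at the founding depth q = γ·D_f = 17.1 × 2.07 = 35.397 kPa.
q_ult = c·N_c + q·N_q
     = 29.3 × 5.14 + 35.397 × 1
     = 150.6 + 35.397 = 186 kPa.
q_net = 186 − 35.397 = 150.6 kPa.
q_all(net) = 150.6 / 3 = 50.201 kPa.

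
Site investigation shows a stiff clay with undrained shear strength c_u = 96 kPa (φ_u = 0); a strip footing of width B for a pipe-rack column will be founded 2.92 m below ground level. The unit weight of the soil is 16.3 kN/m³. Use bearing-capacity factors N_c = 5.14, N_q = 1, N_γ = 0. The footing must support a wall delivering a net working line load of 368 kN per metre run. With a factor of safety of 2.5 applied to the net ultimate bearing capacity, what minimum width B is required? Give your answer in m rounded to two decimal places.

B = 1.86 m

Overburden at base level: q = 16.3 × 2.92 = 47.596 kPa.
Cohesion term c·N_c = 96 × 5.14 = 493.44 kPa; surcharge term q·N_q = 47.596 × 1 = 47.596 kPa.
q_ult = 493.44 + 47.596 = 541.04 kPa.
For φ = 0 the ½γBN_γ term vanishes, so q_ult is independent of B. q_net = 541.04 − 47.596 = 493.44 kPa; q_all(net) = 493.44/2.5 = 197.38 kPa.
Required width B = w / q_all(net) = 368 / 197.38 = 1.864 m.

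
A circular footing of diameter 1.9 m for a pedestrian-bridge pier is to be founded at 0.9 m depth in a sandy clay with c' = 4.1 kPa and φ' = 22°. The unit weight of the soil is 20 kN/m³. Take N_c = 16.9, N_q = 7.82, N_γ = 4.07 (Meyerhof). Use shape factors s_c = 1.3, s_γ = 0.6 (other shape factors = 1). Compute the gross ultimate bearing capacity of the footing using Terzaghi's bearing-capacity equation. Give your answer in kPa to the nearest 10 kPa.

q = γ·D_f = 20 × 0.9 = 18 kPa.
c·N_c·s_c = 4.1 × 16.9 × 1.3 = 90.077 kPa
q·N_q = 18 × 7.82 = 140.76 kPa
0.5·γ·B·N_γ·s_γ = 0.5 × 20 × 1.9 × 4.07 × 0.6 = 46.398 kPa
q_ult = 90.077 + 140.76 + 46.398 = 277.24 kPa.

q_ult ≈ 280 kPa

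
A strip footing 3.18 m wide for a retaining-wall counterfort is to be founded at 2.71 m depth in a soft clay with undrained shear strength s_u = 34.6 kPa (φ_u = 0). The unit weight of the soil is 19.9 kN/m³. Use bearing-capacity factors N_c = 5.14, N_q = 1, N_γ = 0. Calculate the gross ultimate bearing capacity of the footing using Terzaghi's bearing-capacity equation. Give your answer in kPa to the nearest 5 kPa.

Overburden at base level: q = 19.9 × 2.71 = 53.929 kPa.
Cohesion term c·N_c = 34.6 × 5.14 = 177.84 kPa; surcharge term q·N_q = 53.929 × 1 = 53.929 kPa.
q_ult = 177.84 + 53.929 = 231.77 kPa.

q_ult ≈ 230 kPa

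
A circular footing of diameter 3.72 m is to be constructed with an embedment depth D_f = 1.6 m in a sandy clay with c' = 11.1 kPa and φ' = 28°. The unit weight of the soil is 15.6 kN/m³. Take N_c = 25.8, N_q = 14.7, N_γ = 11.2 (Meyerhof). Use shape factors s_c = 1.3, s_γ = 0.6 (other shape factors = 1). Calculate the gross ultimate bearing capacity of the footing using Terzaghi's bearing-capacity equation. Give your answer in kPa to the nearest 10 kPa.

q_ult ≈ 930 kPa

q = γ·D_f = 15.6 × 1.6 = 24.96 kPa.
c·N_c·s_c = 11.1 × 25.8 × 1.3 = 372.29 kPa
q·N_q = 24.96 × 14.7 = 366.91 kPa
0.5·γ·B·N_γ·s_γ = 0.5 × 15.6 × 3.72 × 11.2 × 0.6 = 194.99 kPa
q_ult = 372.29 + 366.91 + 194.99 = 934.19 kPa.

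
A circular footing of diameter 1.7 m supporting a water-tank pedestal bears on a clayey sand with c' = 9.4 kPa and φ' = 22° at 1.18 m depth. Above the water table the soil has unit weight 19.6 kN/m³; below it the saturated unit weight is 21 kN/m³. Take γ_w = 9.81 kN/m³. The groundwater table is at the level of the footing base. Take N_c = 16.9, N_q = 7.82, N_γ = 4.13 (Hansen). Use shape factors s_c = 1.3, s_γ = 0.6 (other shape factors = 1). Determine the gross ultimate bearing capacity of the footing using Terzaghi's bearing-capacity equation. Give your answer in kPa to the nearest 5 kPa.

q = γ·D_f = 19.6 × 1.18 = 23.128 kPa.
For the ½γBN_γ term take γ' = 21 − 9.81 = 11.19 kN/m³ (soil below base is submerged).
c·N_c·s_c = 9.4 × 16.9 × 1.3 = 206.52 kPa
q·N_q = 23.128 × 7.82 = 180.86 kPa
0.5·γ·B·N_γ·s_γ = 0.5 × 11.19 × 1.7 × 4.13 × 0.6 = 23.569 kPa
q_ult = 206.52 + 180.86 + 23.569 = 410.95 kPa.

q_ult ≈ 410 kPa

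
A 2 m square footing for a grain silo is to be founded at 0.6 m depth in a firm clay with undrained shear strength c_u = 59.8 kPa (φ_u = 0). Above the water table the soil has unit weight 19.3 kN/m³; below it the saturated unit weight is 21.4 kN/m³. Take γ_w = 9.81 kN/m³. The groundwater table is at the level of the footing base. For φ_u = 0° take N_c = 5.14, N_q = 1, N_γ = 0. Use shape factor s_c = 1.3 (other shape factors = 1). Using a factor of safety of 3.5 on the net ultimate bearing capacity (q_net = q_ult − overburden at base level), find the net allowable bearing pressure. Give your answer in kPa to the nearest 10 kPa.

Overburden at base level: q = 19.3 × 0.6 = 11.58 kPa.
Cohesion term c·N_c·s_c = 59.8 × 5.14 × 1.3 = 399.58 kPa; surcharge term q·N_q = 11.58 × 1 = 11.58 kPa.
q_ult = 399.58 + 11.58 = 411.16 kPa.
q_net = 411.16 − 11.58 = 399.58 kPa.
q_all(net) = 399.58 / 3.5 = 114.17 kPa.

q_all(net) ≈ 110 kPa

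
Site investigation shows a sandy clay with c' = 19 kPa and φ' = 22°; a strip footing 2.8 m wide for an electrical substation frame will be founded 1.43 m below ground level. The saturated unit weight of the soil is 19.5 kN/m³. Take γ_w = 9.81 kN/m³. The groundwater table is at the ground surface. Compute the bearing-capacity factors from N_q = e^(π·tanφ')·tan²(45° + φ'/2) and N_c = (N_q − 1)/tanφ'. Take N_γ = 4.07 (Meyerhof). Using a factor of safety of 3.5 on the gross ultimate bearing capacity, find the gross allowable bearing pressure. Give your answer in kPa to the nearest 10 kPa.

N_q = e^(π·tan22°)·tan²(56°) = 7.82; N_c = (N_q − 1)/tanφ' = 16.88.
Water table at ground surface, so effective unit weight γ' = 19.5 − 9.81 = 9.69 kN/m³ is used throughout; overburden q = 9.69 × 1.43 = 13.857 kPa; the same γ' applies in the ½γBN_γ term.
Cohesion term c·N_c = 19 × 16.883 = 320.77 kPa; surcharge term q·N_q = 13.857 × 7.8211 = 108.37 kPa; self-weight term 0.5·γ·B·N_γ = 0.5 × 9.69 × 2.8 × 4.07 = 55.214 kPa.
q_ult = 320.77 + 108.37 + 55.214 = 484.36 kPa.
q_all = 484.36 / 3.5 = 138.39 kPa.

q_all ≈ 140 kPa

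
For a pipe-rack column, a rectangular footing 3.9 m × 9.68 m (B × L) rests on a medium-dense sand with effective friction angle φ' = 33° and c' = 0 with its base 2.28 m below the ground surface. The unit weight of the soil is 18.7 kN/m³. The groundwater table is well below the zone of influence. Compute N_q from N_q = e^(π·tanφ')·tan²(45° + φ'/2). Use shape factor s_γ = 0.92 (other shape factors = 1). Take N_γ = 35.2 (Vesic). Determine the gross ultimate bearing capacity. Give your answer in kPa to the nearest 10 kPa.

tan33° = 0.6494, so N_q = e^(π×0.6494)·tan²(61.5°) = 7.692 × 3.392 = 26.09.
Overburden at base level: q = 18.7 × 2.28 = 42.636 kPa.
Surcharge term q·N_q = 42.636 × 26.092 = 1112.5 kPa; self-weight term 0.5·γ·B·N_γ·s_γ = 0.5 × 18.7 × 3.9 × 35.2 × 0.92 = 1180.9 kPa.
q_ult = 1112.5 + 1180.9 = 2293.3 kPa.

q_ult ≈ 2290 kPa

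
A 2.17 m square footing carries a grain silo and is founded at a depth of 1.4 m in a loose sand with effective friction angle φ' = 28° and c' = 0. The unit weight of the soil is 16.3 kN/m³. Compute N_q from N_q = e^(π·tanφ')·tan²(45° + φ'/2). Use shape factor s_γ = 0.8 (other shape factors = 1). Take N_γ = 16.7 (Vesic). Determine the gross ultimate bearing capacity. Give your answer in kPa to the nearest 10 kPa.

q_ult ≈ 570 kPa

tan28° = 0.5317, so N_q = e^(π×0.5317)·tan²(59°) = 5.314 × 2.77 = 14.72.
Effective surcharge at the founding depth q = γ·D_f = 16.3 × 1.4 = 22.82 kPa.
q_ult = q·N_q + 0.5·γ·B·N_γ·s_γ
     = 22.82 × 14.72 + 0.5 × 16.3 × 2.17 × 16.7 × 0.8
     = 335.91 + 236.28 = 572.19 kPa.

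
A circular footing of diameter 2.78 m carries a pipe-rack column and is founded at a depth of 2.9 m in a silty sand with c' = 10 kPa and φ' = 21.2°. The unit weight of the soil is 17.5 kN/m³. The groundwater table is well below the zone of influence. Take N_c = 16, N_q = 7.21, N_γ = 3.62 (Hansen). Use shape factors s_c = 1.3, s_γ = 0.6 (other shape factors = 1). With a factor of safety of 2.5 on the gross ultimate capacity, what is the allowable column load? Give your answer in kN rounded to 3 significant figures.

P_all ≈ 1520 kN

Overburden at base level: q = 17.5 × 2.9 = 50.75 kPa.
Cohesion term c·N_c·s_c = 10 × 16 × 1.3 = 208 kPa; surcharge term q·N_q = 50.75 × 7.21 = 365.91 kPa; self-weight term 0.5·γ·B·N_γ·s_γ = 0.5 × 17.5 × 2.78 × 3.62 × 0.6 = 52.834 kPa.
q_ult = 208 + 365.91 + 52.834 = 626.74 kPa.
Gross allowable pressure q_all = 626.74 / 2.5 = 250.7 kPa.
Footing area = 6.0699 m², so allowable column load = 250.7 × 6.0699 = 1521.7 kN.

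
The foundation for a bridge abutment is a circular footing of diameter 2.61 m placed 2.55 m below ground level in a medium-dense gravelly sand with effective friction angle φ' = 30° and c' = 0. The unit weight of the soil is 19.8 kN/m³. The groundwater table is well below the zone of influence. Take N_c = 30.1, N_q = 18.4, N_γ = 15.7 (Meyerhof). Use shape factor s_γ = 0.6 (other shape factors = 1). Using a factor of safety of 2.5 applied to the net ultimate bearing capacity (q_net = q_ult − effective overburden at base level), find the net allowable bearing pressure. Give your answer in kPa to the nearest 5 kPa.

q_all(net) ≈ 450 kPa

q = γ·D_f = 19.8 × 2.55 = 50.49 kPa.
q·N_q = 50.49 × 18.4 = 929.02 kPa
0.5·γ·B·N_γ·s_γ = 0.5 × 19.8 × 2.61 × 15.7 × 0.6 = 243.4 kPa
q_ult = 929.02 + 243.4 = 1172.4 kPa.
Net ultimate: q_net = 1172.4 − 50.49 = 1121.9 kPa.
q_all(net) = 1121.9 / 2.5 = 448.77 kPa.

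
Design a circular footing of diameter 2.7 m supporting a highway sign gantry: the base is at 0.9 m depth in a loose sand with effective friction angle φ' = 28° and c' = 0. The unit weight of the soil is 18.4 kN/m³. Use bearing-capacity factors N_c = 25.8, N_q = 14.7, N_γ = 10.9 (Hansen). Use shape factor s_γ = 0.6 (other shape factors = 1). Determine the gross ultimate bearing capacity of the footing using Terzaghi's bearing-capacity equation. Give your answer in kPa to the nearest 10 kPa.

Effective surcharge at the founding depth q = γ·D_f = 18.4 × 0.9 = 16.56 kPa.
q_ult = q·N_q + 0.5·γ·B·N_γ·s_γ
     = 16.56 × 14.7 + 0.5 × 18.4 × 2.7 × 10.9 × 0.6
     = 243.43 + 162.45 = 405.89 kPa.

q_ult ≈ 410 kPa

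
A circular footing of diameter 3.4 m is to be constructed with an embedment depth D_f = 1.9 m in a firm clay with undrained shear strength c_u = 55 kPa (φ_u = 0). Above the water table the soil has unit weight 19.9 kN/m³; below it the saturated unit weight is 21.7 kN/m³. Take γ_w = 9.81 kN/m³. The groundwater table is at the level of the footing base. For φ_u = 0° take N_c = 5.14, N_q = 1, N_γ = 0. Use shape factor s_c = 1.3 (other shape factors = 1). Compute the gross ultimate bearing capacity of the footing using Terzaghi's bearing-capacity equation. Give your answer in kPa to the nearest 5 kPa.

Effective surcharge at the founding depth q = γ·D_f = 19.9 × 1.9 = 37.81 kPa.
q_ult = c·N_c·s_c + q·N_q
     = 55 × 5.14 × 1.3 + 37.81 × 1
     = 367.51 + 37.81 = 405.32 kPa.

q_ult ≈ 405 kPa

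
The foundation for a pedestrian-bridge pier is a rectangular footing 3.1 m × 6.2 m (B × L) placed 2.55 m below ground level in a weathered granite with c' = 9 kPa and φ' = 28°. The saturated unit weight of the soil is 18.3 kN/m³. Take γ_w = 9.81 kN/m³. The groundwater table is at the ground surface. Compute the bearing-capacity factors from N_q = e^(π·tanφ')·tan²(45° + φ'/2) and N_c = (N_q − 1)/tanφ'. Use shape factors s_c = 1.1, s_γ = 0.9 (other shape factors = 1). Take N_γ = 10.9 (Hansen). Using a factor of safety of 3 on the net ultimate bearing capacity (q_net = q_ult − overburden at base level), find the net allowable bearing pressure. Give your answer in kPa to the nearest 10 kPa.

N_q = e^(π·tan28°)·tan²(59°) = 14.72; N_c = (N_q − 1)/tanφ' = 25.8.
With the water table at the surface the whole profile is submerged: γ' = 18.3 − 9.81 = 8.49 kN/m³, so q = γ'·D_f = 21.649 kPa; the same γ' applies in the ½γBN_γ term.
q_ult = c·N_c·s_c + q·N_q + 0.5·γ·B·N_γ·s_γ
     = 9 × 25.803 × 1.1 + 21.649 × 14.72 + 0.5 × 8.49 × 3.1 × 10.9 × 0.9
     = 255.45 + 318.68 + 129.09 = 703.23 kPa.
q_net = 703.23 − 21.649 = 681.58 kPa.
q_all(net) = 681.58 / 3 = 227.19 kPa.

q_all(net) ≈ 230 kPa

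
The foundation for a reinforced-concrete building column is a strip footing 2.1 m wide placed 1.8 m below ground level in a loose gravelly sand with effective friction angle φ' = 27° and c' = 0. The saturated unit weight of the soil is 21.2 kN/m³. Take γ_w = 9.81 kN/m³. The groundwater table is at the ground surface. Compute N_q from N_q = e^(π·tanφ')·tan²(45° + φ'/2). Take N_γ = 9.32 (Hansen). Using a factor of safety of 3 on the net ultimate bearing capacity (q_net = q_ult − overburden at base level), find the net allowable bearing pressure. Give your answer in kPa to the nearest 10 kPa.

N_q = e^(π·tan27°)·tan²(58.5°) = 13.2.
With the water table at the surface the whole profile is submerged: γ' = 21.2 − 9.81 = 11.39 kN/m³, so q = γ'·D_f = 20.502 kPa; the same γ' applies in the ½γBN_γ term.
q_ult = q·N_q + 0.5·γ·B·N_γ
     = 20.502 × 13.199 + 0.5 × 11.39 × 2.1 × 9.32
     = 270.61 + 111.46 = 382.07 kPa.
q_net = 382.07 − 20.502 = 361.57 kPa.
q_all(net) = 361.57 / 3 = 120.52 kPa.

q_all(net) ≈ 120 kPa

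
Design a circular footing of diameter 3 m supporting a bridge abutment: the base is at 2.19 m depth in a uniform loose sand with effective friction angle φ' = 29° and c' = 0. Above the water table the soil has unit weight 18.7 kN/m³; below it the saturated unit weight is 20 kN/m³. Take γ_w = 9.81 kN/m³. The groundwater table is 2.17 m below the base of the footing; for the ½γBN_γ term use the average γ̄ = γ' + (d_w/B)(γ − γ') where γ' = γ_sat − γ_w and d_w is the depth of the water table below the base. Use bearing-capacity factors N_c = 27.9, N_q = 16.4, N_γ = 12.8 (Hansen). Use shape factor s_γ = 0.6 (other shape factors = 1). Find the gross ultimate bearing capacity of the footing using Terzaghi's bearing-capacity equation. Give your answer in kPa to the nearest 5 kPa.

q = γ·D_f = 18.7 × 2.19 = 40.953 kPa.
γ' = 10.19 kN/m³; averaging over the depth B below the base, γ̄ = γ' + (d_w/B)(γ − γ') = 16.346 kN/m³.
q·N_q = 40.953 × 16.4 = 671.63 kPa
0.5·γ·B·N_γ·s_γ = 0.5 × 16.346 × 3 × 12.8 × 0.6 = 188.3 kPa
q_ult = 671.63 + 188.3 = 859.93 kPa.

q_ult ≈ 860 kPa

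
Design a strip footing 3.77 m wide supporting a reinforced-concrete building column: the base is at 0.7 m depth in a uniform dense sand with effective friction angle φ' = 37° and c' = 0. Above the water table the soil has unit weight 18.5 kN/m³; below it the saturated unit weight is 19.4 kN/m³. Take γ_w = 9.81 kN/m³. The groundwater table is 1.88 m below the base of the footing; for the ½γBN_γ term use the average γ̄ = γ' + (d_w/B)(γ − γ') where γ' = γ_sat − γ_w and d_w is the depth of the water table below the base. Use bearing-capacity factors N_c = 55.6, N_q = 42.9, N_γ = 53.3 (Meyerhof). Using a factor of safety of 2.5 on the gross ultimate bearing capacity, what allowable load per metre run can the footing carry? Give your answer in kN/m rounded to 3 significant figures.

Effective surcharge at the founding depth q = γ·D_f = 18.5 × 0.7 = 12.95 kPa.
With d_w = 1.88 m < B, γ̄ = 9.59 + (1.88/3.77) × (18.5 − 9.59) = 14.033 kN/m³.
q_ult = q·N_q + 0.5·γ·B·N_γ
     = 12.95 × 42.9 + 0.5 × 14.033 × 3.77 × 53.3
     = 555.55 + 1409.9 = 1965.5 kPa.
Gross allowable pressure q_all = 1965.5 / 2.5 = 786.19 kPa.
Allowable wall load = q_all × B = 786.19 × 3.77 = 2963.9 kN per metre run.

≈ 2960 kN/m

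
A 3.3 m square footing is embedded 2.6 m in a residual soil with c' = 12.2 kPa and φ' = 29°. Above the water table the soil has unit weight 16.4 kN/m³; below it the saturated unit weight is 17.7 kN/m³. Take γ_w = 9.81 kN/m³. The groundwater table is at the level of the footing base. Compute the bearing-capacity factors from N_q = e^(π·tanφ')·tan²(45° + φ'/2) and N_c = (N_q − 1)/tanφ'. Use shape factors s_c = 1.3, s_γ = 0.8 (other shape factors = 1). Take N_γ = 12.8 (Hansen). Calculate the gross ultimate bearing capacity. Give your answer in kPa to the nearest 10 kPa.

tan29° = 0.5543, so N_q = e^(π×0.5543)·tan²(59.5°) = 5.705 × 2.882 = 16.44.
N_c = (16.44 − 1)/tan29° = 27.86.
q = γ·D_f = 16.4 × 2.6 = 42.64 kPa.
For the ½γBN_γ term take γ' = 17.7 − 9.81 = 7.89 kN/m³ (soil below base is submerged).
c·N_c·s_c = 12.2 × 27.86 × 1.3 = 441.87 kPa
q·N_q = 42.64 × 16.443 = 701.14 kPa
0.5·γ·B·N_γ·s_γ = 0.5 × 7.89 × 3.3 × 12.8 × 0.8 = 133.31 kPa
q_ult = 441.87 + 701.14 + 133.31 = 1276.3 kPa.

q_ult ≈ 1280 kPa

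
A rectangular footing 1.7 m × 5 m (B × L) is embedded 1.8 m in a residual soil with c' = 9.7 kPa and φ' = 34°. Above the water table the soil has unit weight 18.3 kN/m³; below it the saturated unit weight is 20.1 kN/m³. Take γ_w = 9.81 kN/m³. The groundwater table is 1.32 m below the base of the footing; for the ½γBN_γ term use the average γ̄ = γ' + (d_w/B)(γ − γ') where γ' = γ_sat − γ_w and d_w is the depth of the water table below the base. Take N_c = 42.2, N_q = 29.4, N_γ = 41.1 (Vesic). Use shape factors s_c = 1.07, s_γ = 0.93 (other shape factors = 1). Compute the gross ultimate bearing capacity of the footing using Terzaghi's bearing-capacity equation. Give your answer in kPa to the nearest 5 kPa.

q_ult ≈ 1945 kPa

Effective surcharge at the founding depth q = γ·D_f = 18.3 × 1.8 = 32.94 kPa.
With d_w = 1.32 m < B, γ̄ = 10.29 + (1.32/1.7) × (18.3 − 10.29) = 16.51 kN/m³.
q_ult = c·N_c·s_c + q·N_q + 0.5·γ·B·N_γ·s_γ
     = 9.7 × 42.2 × 1.07 + 32.94 × 29.4 + 0.5 × 16.51 × 1.7 × 41.1 × 0.93
     = 437.99 + 968.44 + 536.39 = 1942.8 kPa.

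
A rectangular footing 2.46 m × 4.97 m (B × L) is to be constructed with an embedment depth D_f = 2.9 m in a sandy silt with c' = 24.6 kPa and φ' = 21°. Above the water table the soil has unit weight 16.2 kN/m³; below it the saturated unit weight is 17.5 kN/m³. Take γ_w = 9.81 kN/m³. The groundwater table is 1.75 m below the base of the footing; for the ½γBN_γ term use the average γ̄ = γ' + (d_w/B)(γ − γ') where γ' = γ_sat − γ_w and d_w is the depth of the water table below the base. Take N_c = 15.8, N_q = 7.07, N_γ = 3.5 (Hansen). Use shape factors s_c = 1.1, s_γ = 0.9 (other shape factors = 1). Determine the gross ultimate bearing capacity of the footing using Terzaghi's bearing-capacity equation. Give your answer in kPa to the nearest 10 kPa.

q_ult ≈ 810 kPa

Effective surcharge at the founding depth q = γ·D_f = 16.2 × 2.9 = 46.98 kPa.
With d_w = 1.75 m < B, γ̄ = 7.69 + (1.75/2.46) × (16.2 − 7.69) = 13.744 kN/m³.
q_ult = c·N_c·s_c + q·N_q + 0.5·γ·B·N_γ·s_γ
     = 24.6 × 15.8 × 1.1 + 46.98 × 7.07 + 0.5 × 13.744 × 2.46 × 3.5 × 0.9
     = 427.55 + 332.15 + 53.251 = 812.95 kPa.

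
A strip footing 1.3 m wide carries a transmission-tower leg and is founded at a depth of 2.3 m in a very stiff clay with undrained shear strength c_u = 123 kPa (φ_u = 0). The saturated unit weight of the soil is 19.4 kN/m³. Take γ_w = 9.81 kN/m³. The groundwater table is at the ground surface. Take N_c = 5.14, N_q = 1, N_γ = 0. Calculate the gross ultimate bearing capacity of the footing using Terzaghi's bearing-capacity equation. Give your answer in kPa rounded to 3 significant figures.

q_ult ≈ 654 kPa

With the water table at the surface the whole profile is submerged: γ' = 19.4 − 9.81 = 9.59 kN/m³, so q = γ'·D_f = 22.057 kPa.
q_ult = c·N_c + q·N_q
     = 123 × 5.14 + 22.057 × 1
     = 632.22 + 22.057 = 654.28 kPa.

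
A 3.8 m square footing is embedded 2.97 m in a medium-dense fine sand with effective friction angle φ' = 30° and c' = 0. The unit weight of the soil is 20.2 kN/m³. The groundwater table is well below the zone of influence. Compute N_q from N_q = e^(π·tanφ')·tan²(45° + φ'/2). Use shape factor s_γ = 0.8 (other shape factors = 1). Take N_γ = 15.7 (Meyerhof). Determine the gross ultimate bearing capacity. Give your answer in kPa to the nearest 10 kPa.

tan30° = 0.5774, so N_q = e^(π×0.5774)·tan²(60°) = 6.134 × 3.0 = 18.4.
q = γ·D_f = 20.2 × 2.97 = 59.994 kPa.
q·N_q = 59.994 × 18.401 = 1104 kPa
0.5·γ·B·N_γ·s_γ = 0.5 × 20.2 × 3.8 × 15.7 × 0.8 = 482.05 kPa
q_ult = 1104 + 482.05 = 1586 kPa.

q_ult ≈ 1590 kPa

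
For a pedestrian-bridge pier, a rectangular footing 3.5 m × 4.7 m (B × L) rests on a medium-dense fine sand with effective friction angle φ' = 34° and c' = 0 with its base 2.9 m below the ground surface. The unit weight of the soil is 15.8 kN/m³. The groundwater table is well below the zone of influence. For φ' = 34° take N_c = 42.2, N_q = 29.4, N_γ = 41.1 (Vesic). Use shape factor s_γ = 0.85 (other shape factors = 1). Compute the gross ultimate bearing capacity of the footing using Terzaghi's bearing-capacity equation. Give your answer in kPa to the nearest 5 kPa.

q = γ·D_f = 15.8 × 2.9 = 45.82 kPa.
q·N_q = 45.82 × 29.4 = 1347.1 kPa
0.5·γ·B·N_γ·s_γ = 0.5 × 15.8 × 3.5 × 41.1 × 0.85 = 965.95 kPa
q_ult = 1347.1 + 965.95 = 2313.1 kPa.

q_ult ≈ 2315 kPa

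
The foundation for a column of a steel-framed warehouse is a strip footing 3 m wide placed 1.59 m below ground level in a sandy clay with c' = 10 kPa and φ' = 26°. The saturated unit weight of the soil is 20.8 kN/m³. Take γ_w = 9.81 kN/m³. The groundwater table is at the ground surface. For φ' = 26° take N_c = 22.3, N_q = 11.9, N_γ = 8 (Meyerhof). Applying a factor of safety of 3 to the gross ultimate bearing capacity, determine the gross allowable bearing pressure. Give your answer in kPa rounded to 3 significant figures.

γ' = 20.8 − 9.81 = 10.99 kN/m³ (submerged throughout). q = 10.99 × 1.59 = 17.474 kPa; the same γ' applies in the ½γBN_γ term.
c·N_c = 10 × 22.3 = 223 kPa
q·N_q = 17.474 × 11.9 = 207.94 kPa
0.5·γ·B·N_γ = 0.5 × 10.99 × 3 × 8 = 131.88 kPa
q_ult = 223 + 207.94 + 131.88 = 562.82 kPa.
q_all = q_ult / FS = 562.82 / 3 = 187.61 kPa.

q_all ≈ 188 kPa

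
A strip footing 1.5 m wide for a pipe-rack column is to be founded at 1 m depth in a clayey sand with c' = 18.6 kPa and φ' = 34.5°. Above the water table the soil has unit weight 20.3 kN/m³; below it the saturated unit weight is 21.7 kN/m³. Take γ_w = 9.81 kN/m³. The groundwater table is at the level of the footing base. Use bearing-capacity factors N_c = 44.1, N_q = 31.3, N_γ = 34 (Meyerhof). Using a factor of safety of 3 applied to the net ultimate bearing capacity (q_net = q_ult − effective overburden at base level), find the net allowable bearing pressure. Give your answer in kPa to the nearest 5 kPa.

q = γ·D_f = 20.3 × 1 = 20.3 kPa.
For the ½γBN_γ term take γ' = 21.7 − 9.81 = 11.89 kN/m³ (soil below base is submerged).
c·N_c = 18.6 × 44.1 = 820.26 kPa
q·N_q = 20.3 × 31.3 = 635.39 kPa
0.5·γ·B·N_γ = 0.5 × 11.89 × 1.5 × 34 = 303.19 kPa
q_ult = 820.26 + 635.39 + 303.19 = 1758.8 kPa.
Net ultimate: q_net = 1758.8 − 20.3 = 1738.5 kPa.
q_all(net) = 1738.5 / 3 = 579.51 kPa.

q_all(net) ≈ 580 kPa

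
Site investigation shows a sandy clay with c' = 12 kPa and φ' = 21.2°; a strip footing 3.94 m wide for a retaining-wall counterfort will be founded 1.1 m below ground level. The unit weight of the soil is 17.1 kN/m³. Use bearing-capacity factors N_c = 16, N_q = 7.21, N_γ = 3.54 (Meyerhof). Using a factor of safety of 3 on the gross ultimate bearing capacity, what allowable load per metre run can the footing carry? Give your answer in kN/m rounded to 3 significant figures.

≈ 587 kN/m

Effective surcharge at the founding depth q = γ·D_f = 17.1 × 1.1 = 18.81 kPa.
q_ult = c·N_c + q·N_q + 0.5·γ·B·N_γ
     = 12 × 16 + 18.81 × 7.21 + 0.5 × 17.1 × 3.94 × 3.54
     = 192 + 135.62 + 119.25 = 446.87 kPa.
Gross allowable pressure q_all = 446.87 / 3 = 148.96 kPa.
Allowable wall load = q_all × B = 148.96 × 3.94 = 586.89 kN per metre run.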